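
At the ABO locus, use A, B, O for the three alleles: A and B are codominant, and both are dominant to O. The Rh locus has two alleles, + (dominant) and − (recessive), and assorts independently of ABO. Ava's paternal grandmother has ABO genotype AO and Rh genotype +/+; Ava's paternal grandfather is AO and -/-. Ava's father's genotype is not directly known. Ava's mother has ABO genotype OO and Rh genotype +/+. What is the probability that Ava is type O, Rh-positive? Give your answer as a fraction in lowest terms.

Ava's father's ABO genotype from AO × AO: 1/4 AA, 1/2 AO, 1/4 OO.
Crossing each possibility with the mother OO and summing P(type O): 1/4·0 + 1/2·1/2 + 1/4·1 = 1/2.
Similarly for Rh via the father's Rh distribution: P(Rh+) = 1.
Independent loci: 1/2 × 1 = 1/2.

1/2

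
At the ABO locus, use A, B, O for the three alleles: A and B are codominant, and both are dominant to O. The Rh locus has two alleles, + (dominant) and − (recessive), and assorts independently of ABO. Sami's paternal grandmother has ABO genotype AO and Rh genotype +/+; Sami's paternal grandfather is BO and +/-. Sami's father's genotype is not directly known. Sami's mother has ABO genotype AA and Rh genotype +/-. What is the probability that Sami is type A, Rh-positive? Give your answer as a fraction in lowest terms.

Sami's father's ABO genotype from AO × BO: 1/4 AB, 1/4 AO, 1/4 BO, 1/4 OO.
Crossing each possibility with the mother AA and summing P(type A): 1/4·1/2 + 1/4·1 + 1/4·1/2 + 1/4·1 = 3/4.
Similarly for Rh via the father's Rh distribution: P(Rh+) = 7/8.
Independent loci: 3/4 × 7/8 = 21/32.

21/32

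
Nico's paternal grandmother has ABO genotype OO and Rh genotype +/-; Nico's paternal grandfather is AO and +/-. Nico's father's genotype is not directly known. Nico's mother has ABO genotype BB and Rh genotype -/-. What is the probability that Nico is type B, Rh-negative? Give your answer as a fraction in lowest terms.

Nico's father's ABO genotype from OO × AO: 1/2 AO, 1/2 OO.
Crossing each possibility with the mother BB and summing P(type B): 1/2·1/2 + 1/2·1 = 3/4.
Similarly for Rh via the father's Rh distribution: P(Rh-) = 1/2.
Independent loci: 3/4 × 1/2 = 3/8.

3/8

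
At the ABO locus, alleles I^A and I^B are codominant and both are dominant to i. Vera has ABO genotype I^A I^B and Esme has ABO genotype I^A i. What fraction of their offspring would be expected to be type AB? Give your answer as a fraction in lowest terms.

1/4

ABO cross I^A I^B × I^A i → offspring phenotypes: 1/2 A, 1/4 B, 1/4 AB.
So P(type AB) = 1/4.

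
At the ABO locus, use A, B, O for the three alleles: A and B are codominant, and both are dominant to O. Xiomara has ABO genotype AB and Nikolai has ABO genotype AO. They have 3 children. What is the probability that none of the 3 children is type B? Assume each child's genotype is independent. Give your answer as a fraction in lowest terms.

27/64

ABO cross AB × AO → 1/2 A, 1/4 B, 1/4 AB.
So P(type B) = 1/4 per child.
P(not type B) = 3/4 for one child; (3/4)^3 = 27/64.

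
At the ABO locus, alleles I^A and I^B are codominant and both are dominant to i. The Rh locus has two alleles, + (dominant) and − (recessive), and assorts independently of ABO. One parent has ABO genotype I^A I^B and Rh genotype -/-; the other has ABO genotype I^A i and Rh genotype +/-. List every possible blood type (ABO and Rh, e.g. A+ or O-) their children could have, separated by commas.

Gametes from I^A I^B × I^A i give offspring ABO genotypes I^A I^A, I^A I^B, I^A i, I^B i, i.e. phenotypes A, B, AB.
Rh cross -/- × +/- → phenotypes Rh+, Rh-.
Combining independently: A+, A-, B+, B-, AB+, AB-.

A+, A-, B+, B-, AB+, AB-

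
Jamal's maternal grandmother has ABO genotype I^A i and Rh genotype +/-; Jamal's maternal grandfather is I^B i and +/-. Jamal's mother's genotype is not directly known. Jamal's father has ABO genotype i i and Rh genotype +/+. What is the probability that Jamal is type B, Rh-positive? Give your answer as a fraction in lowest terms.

1/4

Jamal's mother's ABO genotype from I^A i × I^B i: 1/4 I^A I^B, 1/4 I^A i, 1/4 I^B i, 1/4 i i.
Crossing each possibility with the father i i and summing P(type B): 1/4·1/2 + 1/4·0 + 1/4·1/2 + 1/4·0 = 1/4.
Similarly for Rh via the mother's Rh distribution: P(Rh+) = 1.
Independent loci: 1/4 × 1 = 1/4.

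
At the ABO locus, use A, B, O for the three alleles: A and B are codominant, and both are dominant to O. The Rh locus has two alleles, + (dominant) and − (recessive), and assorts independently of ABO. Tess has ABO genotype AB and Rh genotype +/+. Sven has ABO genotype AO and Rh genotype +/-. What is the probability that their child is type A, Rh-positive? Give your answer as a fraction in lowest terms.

1/2

ABO cross AB × AO → offspring phenotypes: 1/2 A, 1/4 B, 1/4 AB.
Rh cross +/+ × +/- → 1 Rh+.
Independent loci: P(type A, Rh-positive) = 1/2 × 1 = 1/2.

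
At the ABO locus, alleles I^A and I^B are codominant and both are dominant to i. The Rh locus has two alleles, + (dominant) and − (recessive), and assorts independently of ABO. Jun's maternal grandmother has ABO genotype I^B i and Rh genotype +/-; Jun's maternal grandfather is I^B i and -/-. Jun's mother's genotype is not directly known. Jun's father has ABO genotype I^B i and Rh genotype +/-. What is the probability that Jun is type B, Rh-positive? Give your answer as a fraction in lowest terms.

15/32

Jun's mother's ABO genotype from I^B i × I^B i: 1/4 I^B I^B, 1/2 I^B i, 1/4 i i.
Crossing each possibility with the father I^B i and summing P(type B): 1/4·1 + 1/2·3/4 + 1/4·1/2 = 3/4.
Similarly for Rh via the mother's Rh distribution: P(Rh+) = 5/8.
Independent loci: 3/4 × 5/8 = 15/32.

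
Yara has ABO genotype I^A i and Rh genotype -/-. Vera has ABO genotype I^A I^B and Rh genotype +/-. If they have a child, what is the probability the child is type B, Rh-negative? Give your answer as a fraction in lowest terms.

ABO cross I^A i × I^A I^B → offspring phenotypes: 1/2 A, 1/4 B, 1/4 AB.
Rh cross -/- × +/- → 1/2 Rh+, 1/2 Rh-.
Independent loci: P(type B, Rh-negative) = 1/4 × 1/2 = 1/8.

1/8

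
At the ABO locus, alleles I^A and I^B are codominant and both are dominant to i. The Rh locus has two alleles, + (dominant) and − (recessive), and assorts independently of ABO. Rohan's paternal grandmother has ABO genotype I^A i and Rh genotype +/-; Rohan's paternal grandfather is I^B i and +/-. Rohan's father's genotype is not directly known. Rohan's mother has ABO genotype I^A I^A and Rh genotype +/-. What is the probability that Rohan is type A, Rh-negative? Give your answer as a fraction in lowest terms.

3/16

Rohan's father's ABO genotype from I^A i × I^B i: 1/4 I^A I^B, 1/4 I^A i, 1/4 I^B i, 1/4 i i.
Crossing each possibility with the mother I^A I^A and summing P(type A): 1/4·1/2 + 1/4·1 + 1/4·1/2 + 1/4·1 = 3/4.
Similarly for Rh via the father's Rh distribution: P(Rh-) = 1/4.
Independent loci: 3/4 × 1/4 = 3/16.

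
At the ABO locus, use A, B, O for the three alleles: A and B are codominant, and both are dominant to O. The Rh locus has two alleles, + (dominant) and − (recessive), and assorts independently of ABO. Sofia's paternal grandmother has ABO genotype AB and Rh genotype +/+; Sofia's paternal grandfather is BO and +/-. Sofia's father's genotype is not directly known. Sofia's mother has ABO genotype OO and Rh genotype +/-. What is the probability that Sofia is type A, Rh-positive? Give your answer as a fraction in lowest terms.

7/32

Sofia's father's ABO genotype from AB × BO: 1/4 AB, 1/4 AO, 1/4 BB, 1/4 BO.
Crossing each possibility with the mother OO and summing P(type A): 1/4·1/2 + 1/4·1/2 + 1/4·0 + 1/4·0 = 1/4.
Similarly for Rh via the father's Rh distribution: P(Rh+) = 7/8.
Independent loci: 1/4 × 7/8 = 7/32.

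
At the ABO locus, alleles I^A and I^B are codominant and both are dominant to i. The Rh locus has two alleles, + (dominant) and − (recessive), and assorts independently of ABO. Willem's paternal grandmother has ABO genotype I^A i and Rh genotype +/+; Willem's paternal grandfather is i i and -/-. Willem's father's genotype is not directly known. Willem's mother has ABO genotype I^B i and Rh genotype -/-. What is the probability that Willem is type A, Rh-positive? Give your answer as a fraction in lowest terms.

Willem's father's ABO genotype from I^A i × i i: 1/2 I^A i, 1/2 i i.
Crossing each possibility with the mother I^B i and summing P(type A): 1/2·1/4 + 1/2·0 = 1/8.
Similarly for Rh via the father's Rh distribution: P(Rh+) = 1/2.
Independent loci: 1/8 × 1/2 = 1/16.

1/16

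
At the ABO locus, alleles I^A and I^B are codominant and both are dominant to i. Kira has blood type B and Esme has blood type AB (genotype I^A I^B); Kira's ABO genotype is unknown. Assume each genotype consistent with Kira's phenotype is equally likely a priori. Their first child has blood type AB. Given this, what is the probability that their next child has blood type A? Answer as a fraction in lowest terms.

Possible genotypes: Kira ∈ {I^B I^B, I^B i}; Esme ∈ {I^A I^B}.
Weight each parental genotype pair by prior × P(type-AB child):
  I^B I^B × I^A I^B: posterior weight 2/3; P(next child type A) = 0.
  I^B i × I^A I^B: posterior weight 1/3; P(next child type A) = 1/4.
Weighted sum = 1/12.

1/12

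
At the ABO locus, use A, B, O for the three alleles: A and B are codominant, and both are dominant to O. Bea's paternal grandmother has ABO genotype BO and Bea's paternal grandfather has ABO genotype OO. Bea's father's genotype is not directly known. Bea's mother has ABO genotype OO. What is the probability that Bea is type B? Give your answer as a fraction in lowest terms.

1/4

Bea's father's ABO genotype from BO × OO: 1/2 BO, 1/2 OO.
Crossing each possibility with the mother OO and summing P(type B): 1/2·1/2 + 1/2·0 = 1/4.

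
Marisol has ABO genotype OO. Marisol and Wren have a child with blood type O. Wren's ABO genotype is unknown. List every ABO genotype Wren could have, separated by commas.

For each candidate genotype of Wren, check whether crossing it with OO can produce every observed child phenotype.
  AA → possible child types {A} ✗
  AB → possible child types {A, B} ✗
  AO → possible child types {O, A} ✓
  BB → possible child types {B} ✗
  BO → possible child types {O, B} ✓
  OO → possible child types {O} ✓

AO, BO, OO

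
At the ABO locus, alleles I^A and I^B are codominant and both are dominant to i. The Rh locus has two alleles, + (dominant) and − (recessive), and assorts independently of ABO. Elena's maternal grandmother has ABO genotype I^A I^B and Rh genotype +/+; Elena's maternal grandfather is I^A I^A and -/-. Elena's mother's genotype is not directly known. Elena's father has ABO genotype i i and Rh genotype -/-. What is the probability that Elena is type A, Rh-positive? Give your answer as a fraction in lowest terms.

3/8

Elena's mother's ABO genotype from I^A I^B × I^A I^A: 1/2 I^A I^A, 1/2 I^A I^B.
Crossing each possibility with the father i i and summing P(type A): 1/2·1 + 1/2·1/2 = 3/4.
Similarly for Rh via the mother's Rh distribution: P(Rh+) = 1/2.
Independent loci: 3/4 × 1/2 = 3/8.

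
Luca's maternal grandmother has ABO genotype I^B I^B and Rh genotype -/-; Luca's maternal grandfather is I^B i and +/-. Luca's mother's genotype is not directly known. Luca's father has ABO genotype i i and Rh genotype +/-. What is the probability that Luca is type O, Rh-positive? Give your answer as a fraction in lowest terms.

5/32

Luca's mother's ABO genotype from I^B I^B × I^B i: 1/2 I^B I^B, 1/2 I^B i.
Crossing each possibility with the father i i and summing P(type O): 1/2·0 + 1/2·1/2 = 1/4.
Similarly for Rh via the mother's Rh distribution: P(Rh+) = 5/8.
Independent loci: 1/4 × 5/8 = 5/32.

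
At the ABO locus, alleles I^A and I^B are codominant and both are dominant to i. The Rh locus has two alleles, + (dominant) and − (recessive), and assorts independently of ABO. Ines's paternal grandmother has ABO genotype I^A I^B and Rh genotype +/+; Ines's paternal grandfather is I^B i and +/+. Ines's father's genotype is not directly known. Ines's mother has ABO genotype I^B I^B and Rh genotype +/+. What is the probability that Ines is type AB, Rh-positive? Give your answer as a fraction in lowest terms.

Ines's father's ABO genotype from I^A I^B × I^B i: 1/4 I^A I^B, 1/4 I^A i, 1/4 I^B I^B, 1/4 I^B i.
Crossing each possibility with the mother I^B I^B and summing P(type AB): 1/4·1/2 + 1/4·1/2 + 1/4·0 + 1/4·0 = 1/4.
Similarly for Rh via the father's Rh distribution: P(Rh+) = 1.
Independent loci: 1/4 × 1 = 1/4.

1/4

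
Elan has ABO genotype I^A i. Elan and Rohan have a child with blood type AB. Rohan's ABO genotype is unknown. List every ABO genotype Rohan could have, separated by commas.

I^A I^B, I^B I^B, I^B i

For each candidate genotype of Rohan, check whether crossing it with I^A i can produce every observed child phenotype.
  I^A I^A → possible child types {A} ✗
  I^A I^B → possible child types {A, B, AB} ✓
  I^A i → possible child types {O, A} ✗
  I^B I^B → possible child types {B, AB} ✓
  I^B i → possible child types {O, A, B, AB} ✓
  i i → possible child types {O, A} ✗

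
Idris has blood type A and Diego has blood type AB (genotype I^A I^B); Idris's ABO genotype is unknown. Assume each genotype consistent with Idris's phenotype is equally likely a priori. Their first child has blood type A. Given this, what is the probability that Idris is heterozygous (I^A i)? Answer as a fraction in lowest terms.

1/2

Possible genotypes: Idris ∈ {I^A I^A, I^A i}; Diego ∈ {I^A I^B}.
Weight each parental genotype pair by prior × P(type-A child):
  I^A I^A × I^A I^B: posterior weight 1/2.
  I^A i × I^A I^B: posterior weight 1/2.
Sum the posterior weight over pairs where Idris is I^A i: 1/2.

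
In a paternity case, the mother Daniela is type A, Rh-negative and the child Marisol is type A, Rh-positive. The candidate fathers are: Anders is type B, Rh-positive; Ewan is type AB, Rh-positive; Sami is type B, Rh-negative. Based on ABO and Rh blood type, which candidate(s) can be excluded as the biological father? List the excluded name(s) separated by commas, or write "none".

Sami

A candidate is excluded only if no genotype consistent with his phenotype could produce a type A, Rh-positive child with a type A, Rh-negative mother.
Sami (type B, Rh-): no genotype consistent with that phenotype can produce a type-A Rh+ child with a type-A mother.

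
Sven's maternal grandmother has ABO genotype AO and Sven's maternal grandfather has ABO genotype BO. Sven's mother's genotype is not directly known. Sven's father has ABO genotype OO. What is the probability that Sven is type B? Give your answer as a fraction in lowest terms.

Sven's mother's ABO genotype from AO × BO: 1/4 AB, 1/4 AO, 1/4 BO, 1/4 OO.
Crossing each possibility with the father OO and summing P(type B): 1/4·1/2 + 1/4·0 + 1/4·1/2 + 1/4·0 = 1/4.

1/4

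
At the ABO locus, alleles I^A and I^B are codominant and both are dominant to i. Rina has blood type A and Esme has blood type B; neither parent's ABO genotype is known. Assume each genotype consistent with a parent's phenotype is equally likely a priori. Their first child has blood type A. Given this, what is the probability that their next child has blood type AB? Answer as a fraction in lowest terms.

Possible genotypes: Rina ∈ {I^A I^A, I^A i}; Esme ∈ {I^B I^B, I^B i}.
Weight each parental genotype pair by prior × P(type-A child):
  I^A I^A × I^B i: posterior weight 2/3; P(next child type AB) = 1/2.
  I^A i × I^B i: posterior weight 1/3; P(next child type AB) = 1/4.
Weighted sum = 5/12.

5/12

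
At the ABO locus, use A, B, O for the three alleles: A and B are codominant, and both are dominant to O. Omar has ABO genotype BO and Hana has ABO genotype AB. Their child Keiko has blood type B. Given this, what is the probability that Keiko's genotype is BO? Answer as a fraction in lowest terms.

1/2

Cross BO × AB → 1/4 AB, 1/4 AO, 1/4 BB, 1/4 BO.
Type-B genotypes among offspring: BB (1/4), BO (1/4); total 1/2.
P(BO | type B) = (1/4) / (1/2) = 1/2.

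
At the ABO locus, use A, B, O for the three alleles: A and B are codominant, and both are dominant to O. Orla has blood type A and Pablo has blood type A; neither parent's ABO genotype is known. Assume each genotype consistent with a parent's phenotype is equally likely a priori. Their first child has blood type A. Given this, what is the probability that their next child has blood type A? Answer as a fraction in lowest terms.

Possible genotypes: Orla ∈ {AA, AO}; Pablo ∈ {AA, AO}.
Weight each parental genotype pair by prior × P(type-A child):
  AA × AA: posterior weight 4/15; P(next child type A) = 1.
  AA × AO: posterior weight 4/15; P(next child type A) = 1.
  AO × AA: posterior weight 4/15; P(next child type A) = 1.
  AO × AO: posterior weight 1/5; P(next child type A) = 3/4.
Weighted sum = 19/20.

19/20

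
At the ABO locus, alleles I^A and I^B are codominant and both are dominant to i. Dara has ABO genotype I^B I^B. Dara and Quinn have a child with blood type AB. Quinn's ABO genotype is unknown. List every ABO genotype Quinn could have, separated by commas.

I^A I^A, I^A I^B, I^A i

For each candidate genotype of Quinn, check whether crossing it with I^B I^B can produce every observed child phenotype.
  I^A I^A → possible child types {AB} ✓
  I^A I^B → possible child types {B, AB} ✓
  I^A i → possible child types {B, AB} ✓
  I^B I^B → possible child types {B} ✗
  I^B i → possible child types {B} ✗
  i i → possible child types {B} ✗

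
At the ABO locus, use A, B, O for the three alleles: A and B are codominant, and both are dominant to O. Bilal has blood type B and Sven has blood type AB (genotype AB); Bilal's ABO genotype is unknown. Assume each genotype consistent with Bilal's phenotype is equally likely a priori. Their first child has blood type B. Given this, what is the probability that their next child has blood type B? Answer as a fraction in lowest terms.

Possible genotypes: Bilal ∈ {BB, BO}; Sven ∈ {AB}.
Weight each parental genotype pair by prior × P(type-B child):
  BB × AB: posterior weight 1/2; P(next child type B) = 1/2.
  BO × AB: posterior weight 1/2; P(next child type B) = 1/2.
Weighted sum = 1/2.

1/2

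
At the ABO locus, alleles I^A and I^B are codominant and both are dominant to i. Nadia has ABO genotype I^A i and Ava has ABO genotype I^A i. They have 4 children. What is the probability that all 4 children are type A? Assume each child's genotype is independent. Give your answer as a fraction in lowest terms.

81/256

ABO cross I^A i × I^A i → 1/4 O, 3/4 A.
So P(type A) = 3/4 per child.
All 4 independent: (3/4)^4 = 81/256.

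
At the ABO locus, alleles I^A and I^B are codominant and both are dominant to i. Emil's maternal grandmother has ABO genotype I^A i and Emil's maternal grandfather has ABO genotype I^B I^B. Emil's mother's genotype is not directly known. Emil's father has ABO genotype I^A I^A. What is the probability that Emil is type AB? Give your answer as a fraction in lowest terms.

Emil's mother's ABO genotype from I^A i × I^B I^B: 1/2 I^A I^B, 1/2 I^B i.
Crossing each possibility with the father I^A I^A and summing P(type AB): 1/2·1/2 + 1/2·1/2 = 1/2.

1/2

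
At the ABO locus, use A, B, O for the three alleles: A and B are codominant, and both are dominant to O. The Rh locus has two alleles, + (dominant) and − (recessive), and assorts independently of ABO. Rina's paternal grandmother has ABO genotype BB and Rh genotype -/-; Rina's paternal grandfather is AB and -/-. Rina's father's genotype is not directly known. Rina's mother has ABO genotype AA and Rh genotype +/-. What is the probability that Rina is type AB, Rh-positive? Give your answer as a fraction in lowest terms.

Rina's father's ABO genotype from BB × AB: 1/2 AB, 1/2 BB.
Crossing each possibility with the mother AA and summing P(type AB): 1/2·1/2 + 1/2·1 = 3/4.
Similarly for Rh via the father's Rh distribution: P(Rh+) = 1/2.
Independent loci: 3/4 × 1/2 = 3/8.

3/8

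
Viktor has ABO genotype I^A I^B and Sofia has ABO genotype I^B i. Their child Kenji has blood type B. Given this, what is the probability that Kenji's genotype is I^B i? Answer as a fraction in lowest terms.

1/2

Cross I^A I^B × I^B i → 1/4 I^A I^B, 1/4 I^A i, 1/4 I^B I^B, 1/4 I^B i.
Type-B genotypes among offspring: I^B I^B (1/4), I^B i (1/4); total 1/2.
P(I^B i | type B) = (1/4) / (1/2) = 1/2.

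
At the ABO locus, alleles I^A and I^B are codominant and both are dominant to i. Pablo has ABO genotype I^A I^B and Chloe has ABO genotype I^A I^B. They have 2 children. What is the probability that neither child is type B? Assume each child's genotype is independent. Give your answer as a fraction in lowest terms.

ABO cross I^A I^B × I^A I^B → 1/4 A, 1/4 B, 1/2 AB.
So P(type B) = 1/4 per child.
P(not type B) = 3/4 for one child; (3/4)^2 = 9/16.

9/16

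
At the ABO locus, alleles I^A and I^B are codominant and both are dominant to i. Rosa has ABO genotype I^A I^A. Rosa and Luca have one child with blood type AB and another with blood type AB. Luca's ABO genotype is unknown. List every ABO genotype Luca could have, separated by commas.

I^A I^B, I^B I^B, I^B i

For each candidate genotype of Luca, check whether crossing it with I^A I^A can produce every observed child phenotype.
  I^A I^A → possible child types {A} ✗
  I^A I^B → possible child types {A, AB} ✓
  I^A i → possible child types {A} ✗
  I^B I^B → possible child types {AB} ✓
  I^B i → possible child types {A, AB} ✓
  i i → possible child types {A} ✗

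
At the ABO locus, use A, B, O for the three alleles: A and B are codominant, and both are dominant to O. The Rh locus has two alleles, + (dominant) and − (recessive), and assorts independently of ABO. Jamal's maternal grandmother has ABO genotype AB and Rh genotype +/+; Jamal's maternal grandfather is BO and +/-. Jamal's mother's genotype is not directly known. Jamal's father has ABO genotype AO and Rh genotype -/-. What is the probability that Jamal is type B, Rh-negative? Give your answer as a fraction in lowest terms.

1/16

Jamal's mother's ABO genotype from AB × BO: 1/4 AB, 1/4 AO, 1/4 BB, 1/4 BO.
Crossing each possibility with the father AO and summing P(type B): 1/4·1/4 + 1/4·0 + 1/4·1/2 + 1/4·1/4 = 1/4.
Similarly for Rh via the mother's Rh distribution: P(Rh-) = 1/4.
Independent loci: 1/4 × 1/4 = 1/16.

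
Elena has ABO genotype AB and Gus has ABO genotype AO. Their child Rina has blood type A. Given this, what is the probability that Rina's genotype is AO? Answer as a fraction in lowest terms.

Cross AB × AO → 1/4 AA, 1/4 AB, 1/4 AO, 1/4 BO.
Type-A genotypes among offspring: AA (1/4), AO (1/4); total 1/2.
P(AO | type A) = (1/4) / (1/2) = 1/2.

1/2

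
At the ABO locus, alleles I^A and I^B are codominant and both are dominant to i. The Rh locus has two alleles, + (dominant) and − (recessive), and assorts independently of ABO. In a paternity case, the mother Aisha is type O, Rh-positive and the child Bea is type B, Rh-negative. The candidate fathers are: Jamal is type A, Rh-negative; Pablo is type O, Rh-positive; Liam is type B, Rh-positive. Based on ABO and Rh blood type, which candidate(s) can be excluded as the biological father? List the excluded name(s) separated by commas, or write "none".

Jamal, Pablo

A candidate is excluded only if no genotype consistent with his phenotype could produce a type B, Rh-negative child with a type O, Rh-positive mother.
Jamal (type A, Rh-): no genotype consistent with that phenotype can produce a type-B Rh- child with a type-O mother.
Pablo (type O, Rh+): no genotype consistent with that phenotype can produce a type-B Rh- child with a type-O mother.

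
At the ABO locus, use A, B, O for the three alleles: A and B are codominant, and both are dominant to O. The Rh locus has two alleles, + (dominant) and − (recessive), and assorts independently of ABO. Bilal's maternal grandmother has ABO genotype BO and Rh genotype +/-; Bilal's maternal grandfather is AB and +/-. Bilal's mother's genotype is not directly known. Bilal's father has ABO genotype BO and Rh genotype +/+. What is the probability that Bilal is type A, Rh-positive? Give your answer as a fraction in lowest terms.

Bilal's mother's ABO genotype from BO × AB: 1/4 AB, 1/4 AO, 1/4 BB, 1/4 BO.
Crossing each possibility with the father BO and summing P(type A): 1/4·1/4 + 1/4·1/4 + 1/4·0 + 1/4·0 = 1/8.
Similarly for Rh via the mother's Rh distribution: P(Rh+) = 1.
Independent loci: 1/8 × 1 = 1/8.

1/8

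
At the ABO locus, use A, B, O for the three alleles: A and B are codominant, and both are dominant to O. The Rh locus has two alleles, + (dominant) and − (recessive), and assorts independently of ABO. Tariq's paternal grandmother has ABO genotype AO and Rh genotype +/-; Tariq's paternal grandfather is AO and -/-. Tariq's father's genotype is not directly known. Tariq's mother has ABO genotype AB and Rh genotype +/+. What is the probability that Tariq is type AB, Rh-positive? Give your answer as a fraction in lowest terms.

Tariq's father's ABO genotype from AO × AO: 1/4 AA, 1/2 AO, 1/4 OO.
Crossing each possibility with the mother AB and summing P(type AB): 1/4·1/2 + 1/2·1/4 + 1/4·0 = 1/4.
Similarly for Rh via the father's Rh distribution: P(Rh+) = 1.
Independent loci: 1/4 × 1 = 1/4.

1/4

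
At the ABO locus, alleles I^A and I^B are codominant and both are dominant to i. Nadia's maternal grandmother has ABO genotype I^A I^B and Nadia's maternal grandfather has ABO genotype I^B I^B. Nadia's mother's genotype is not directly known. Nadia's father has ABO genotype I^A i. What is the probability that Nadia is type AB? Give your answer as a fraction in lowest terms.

Nadia's mother's ABO genotype from I^A I^B × I^B I^B: 1/2 I^A I^B, 1/2 I^B I^B.
Crossing each possibility with the father I^A i and summing P(type AB): 1/2·1/4 + 1/2·1/2 = 3/8.

3/8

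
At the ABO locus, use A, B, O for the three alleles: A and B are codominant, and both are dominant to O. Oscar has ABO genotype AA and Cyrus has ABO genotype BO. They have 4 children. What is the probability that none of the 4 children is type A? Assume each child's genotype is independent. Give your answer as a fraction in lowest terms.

1/16

ABO cross AA × BO → 1/2 A, 1/2 AB.
So P(type A) = 1/2 per child.
P(not type A) = 1/2 for one child; (1/2)^4 = 1/16.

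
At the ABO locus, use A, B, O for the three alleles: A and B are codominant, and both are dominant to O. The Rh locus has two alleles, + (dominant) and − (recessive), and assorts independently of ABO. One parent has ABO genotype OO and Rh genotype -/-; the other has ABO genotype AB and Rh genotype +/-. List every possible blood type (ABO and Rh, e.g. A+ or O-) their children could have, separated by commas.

A+, A-, B+, B-

Gametes from OO × AB give offspring ABO genotypes AO, BO, i.e. phenotypes A, B.
Rh cross -/- × +/- → phenotypes Rh+, Rh-.
Combining independently: A+, A-, B+, B-.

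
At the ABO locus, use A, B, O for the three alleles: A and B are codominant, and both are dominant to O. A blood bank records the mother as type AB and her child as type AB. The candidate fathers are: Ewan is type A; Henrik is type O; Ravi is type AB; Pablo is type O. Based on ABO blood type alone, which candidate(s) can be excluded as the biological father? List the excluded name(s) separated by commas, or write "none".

Henrik, Pablo

A candidate is excluded only if no genotype consistent with his phenotype could produce a type AB child with a type AB mother.
Henrik (type O): no genotype consistent with that phenotype can produce a type-AB child with a type-AB mother.
Pablo (type O): no genotype consistent with that phenotype can produce a type-AB child with a type-AB mother.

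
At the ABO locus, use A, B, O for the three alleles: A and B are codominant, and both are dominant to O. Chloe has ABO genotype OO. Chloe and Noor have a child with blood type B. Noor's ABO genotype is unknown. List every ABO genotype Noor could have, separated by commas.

For each candidate genotype of Noor, check whether crossing it with OO can produce every observed child phenotype.
  AA → possible child types {A} ✗
  AB → possible child types {A, B} ✓
  AO → possible child types {O, A} ✗
  BB → possible child types {B} ✓
  BO → possible child types {O, B} ✓
  OO → possible child types {O} ✗

AB, BB, BO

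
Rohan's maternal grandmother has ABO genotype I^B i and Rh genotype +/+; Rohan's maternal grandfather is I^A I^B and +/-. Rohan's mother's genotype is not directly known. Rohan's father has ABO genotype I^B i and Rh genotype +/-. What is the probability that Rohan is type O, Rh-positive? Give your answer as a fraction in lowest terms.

Rohan's mother's ABO genotype from I^B i × I^A I^B: 1/4 I^A I^B, 1/4 I^A i, 1/4 I^B I^B, 1/4 I^B i.
Crossing each possibility with the father I^B i and summing P(type O): 1/4·0 + 1/4·1/4 + 1/4·0 + 1/4·1/4 = 1/8.
Similarly for Rh via the mother's Rh distribution: P(Rh+) = 7/8.
Independent loci: 1/8 × 7/8 = 7/64.

7/64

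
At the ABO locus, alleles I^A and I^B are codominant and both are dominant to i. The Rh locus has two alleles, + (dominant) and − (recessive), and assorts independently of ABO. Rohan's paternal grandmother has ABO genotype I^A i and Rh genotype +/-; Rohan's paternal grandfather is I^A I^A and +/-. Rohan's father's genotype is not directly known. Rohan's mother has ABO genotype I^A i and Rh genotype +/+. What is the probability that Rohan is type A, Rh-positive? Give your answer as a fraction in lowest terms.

7/8

Rohan's father's ABO genotype from I^A i × I^A I^A: 1/2 I^A I^A, 1/2 I^A i.
Crossing each possibility with the mother I^A i and summing P(type A): 1/2·1 + 1/2·3/4 = 7/8.
Similarly for Rh via the father's Rh distribution: P(Rh+) = 1.
Independent loci: 7/8 × 1 = 7/8.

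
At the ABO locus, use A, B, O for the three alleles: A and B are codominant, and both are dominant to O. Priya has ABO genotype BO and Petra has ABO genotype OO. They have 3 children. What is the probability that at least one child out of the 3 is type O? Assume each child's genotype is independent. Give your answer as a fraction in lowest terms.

ABO cross BO × OO → 1/2 O, 1/2 B.
So P(type O) = 1/2 per child.
P(none) = (1/2)^3 = 1/8; P(at least one) = 1 − 1/8 = 7/8.

7/8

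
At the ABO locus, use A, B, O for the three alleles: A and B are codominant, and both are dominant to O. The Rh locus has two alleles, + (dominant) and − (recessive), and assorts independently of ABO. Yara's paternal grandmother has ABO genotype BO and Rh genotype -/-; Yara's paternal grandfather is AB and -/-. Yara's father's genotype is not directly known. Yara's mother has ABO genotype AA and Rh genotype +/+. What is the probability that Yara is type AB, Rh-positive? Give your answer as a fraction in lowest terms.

1/2

Yara's father's ABO genotype from BO × AB: 1/4 AB, 1/4 AO, 1/4 BB, 1/4 BO.
Crossing each possibility with the mother AA and summing P(type AB): 1/4·1/2 + 1/4·0 + 1/4·1 + 1/4·1/2 = 1/2.
Similarly for Rh via the father's Rh distribution: P(Rh+) = 1.
Independent loci: 1/2 × 1 = 1/2.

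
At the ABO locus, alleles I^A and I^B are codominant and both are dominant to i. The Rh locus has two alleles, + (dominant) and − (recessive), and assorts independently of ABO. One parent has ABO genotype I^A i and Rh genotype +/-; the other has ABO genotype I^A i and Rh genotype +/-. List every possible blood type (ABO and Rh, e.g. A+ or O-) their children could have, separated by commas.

O+, O-, A+, A-

Gametes from I^A i × I^A i give offspring ABO genotypes I^A I^A, I^A i, i i, i.e. phenotypes O, A.
Rh cross +/- × +/- → phenotypes Rh+, Rh-.
Combining independently: O+, O-, A+, A-.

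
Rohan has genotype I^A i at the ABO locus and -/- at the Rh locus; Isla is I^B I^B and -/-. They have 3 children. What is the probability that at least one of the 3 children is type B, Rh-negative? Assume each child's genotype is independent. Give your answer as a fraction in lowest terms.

7/8

ABO cross I^A i × I^B I^B → 1/2 B, 1/2 AB.
Rh cross -/- × -/- → 1 Rh-; so P(type B, Rh-negative) = 1/2 × 1 = 1/2 per child.
P(none) = (1/2)^3 = 1/8; P(at least one) = 1 − 1/8 = 7/8.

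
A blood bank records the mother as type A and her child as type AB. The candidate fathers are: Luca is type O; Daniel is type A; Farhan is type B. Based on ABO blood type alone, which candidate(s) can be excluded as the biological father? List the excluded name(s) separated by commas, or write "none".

Luca, Daniel

A candidate is excluded only if no genotype consistent with his phenotype could produce a type AB child with a type A mother.
Luca (type O): no genotype consistent with that phenotype can produce a type-AB child with a type-A mother.
Daniel (type A): no genotype consistent with that phenotype can produce a type-AB child with a type-A mother.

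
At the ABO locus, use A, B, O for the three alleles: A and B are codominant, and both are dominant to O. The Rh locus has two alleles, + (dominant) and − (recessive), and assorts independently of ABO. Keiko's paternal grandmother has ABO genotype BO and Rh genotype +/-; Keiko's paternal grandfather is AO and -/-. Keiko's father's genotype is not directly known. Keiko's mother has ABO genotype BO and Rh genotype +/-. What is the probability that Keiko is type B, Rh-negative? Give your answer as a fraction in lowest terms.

3/16

Keiko's father's ABO genotype from BO × AO: 1/4 AB, 1/4 AO, 1/4 BO, 1/4 OO.
Crossing each possibility with the mother BO and summing P(type B): 1/4·1/2 + 1/4·1/4 + 1/4·3/4 + 1/4·1/2 = 1/2.
Similarly for Rh via the father's Rh distribution: P(Rh-) = 3/8.
Independent loci: 1/2 × 3/8 = 3/16.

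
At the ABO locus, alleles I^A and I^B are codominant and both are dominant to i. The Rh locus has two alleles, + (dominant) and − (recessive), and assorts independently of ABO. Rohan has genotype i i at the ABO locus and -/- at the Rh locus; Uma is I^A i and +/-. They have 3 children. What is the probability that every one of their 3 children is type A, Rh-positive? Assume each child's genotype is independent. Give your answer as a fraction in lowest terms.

1/64

ABO cross i i × I^A i → 1/2 O, 1/2 A.
Rh cross -/- × +/- → 1/2 Rh+, 1/2 Rh-; so P(type A, Rh-positive) = 1/2 × 1/2 = 1/4 per child.
All 3 independent: (1/4)^3 = 1/64.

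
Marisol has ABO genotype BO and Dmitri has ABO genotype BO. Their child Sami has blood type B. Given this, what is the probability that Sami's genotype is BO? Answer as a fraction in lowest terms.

Cross BO × BO → 1/4 BB, 1/2 BO, 1/4 OO.
Type-B genotypes among offspring: BB (1/4), BO (1/2); total 3/4.
P(BO | type B) = (1/2) / (3/4) = 2/3.

2/3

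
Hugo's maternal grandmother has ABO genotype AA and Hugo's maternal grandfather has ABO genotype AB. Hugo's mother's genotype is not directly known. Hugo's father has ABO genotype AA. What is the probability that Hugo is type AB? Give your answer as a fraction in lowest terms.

Hugo's mother's ABO genotype from AA × AB: 1/2 AA, 1/2 AB.
Crossing each possibility with the father AA and summing P(type AB): 1/2·0 + 1/2·1/2 = 1/4.

1/4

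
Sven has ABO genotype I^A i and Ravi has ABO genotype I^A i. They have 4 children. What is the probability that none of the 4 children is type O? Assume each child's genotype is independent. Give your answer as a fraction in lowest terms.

81/256

ABO cross I^A i × I^A i → 1/4 O, 3/4 A.
So P(type O) = 1/4 per child.
P(not type O) = 3/4 for one child; (3/4)^4 = 81/256.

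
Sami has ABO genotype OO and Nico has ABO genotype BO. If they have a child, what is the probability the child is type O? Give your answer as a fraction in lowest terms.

1/2

ABO cross OO × BO → offspring phenotypes: 1/2 O, 1/2 B.
So P(type O) = 1/2.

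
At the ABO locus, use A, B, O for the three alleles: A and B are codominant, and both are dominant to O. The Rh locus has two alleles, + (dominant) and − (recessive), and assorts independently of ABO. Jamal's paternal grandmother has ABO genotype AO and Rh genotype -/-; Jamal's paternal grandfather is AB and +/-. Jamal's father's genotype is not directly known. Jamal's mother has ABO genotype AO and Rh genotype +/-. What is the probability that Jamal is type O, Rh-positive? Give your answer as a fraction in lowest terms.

Jamal's father's ABO genotype from AO × AB: 1/4 AA, 1/4 AB, 1/4 AO, 1/4 BO.
Crossing each possibility with the mother AO and summing P(type O): 1/4·0 + 1/4·0 + 1/4·1/4 + 1/4·1/4 = 1/8.
Similarly for Rh via the father's Rh distribution: P(Rh+) = 5/8.
Independent loci: 1/8 × 5/8 = 5/64.

5/64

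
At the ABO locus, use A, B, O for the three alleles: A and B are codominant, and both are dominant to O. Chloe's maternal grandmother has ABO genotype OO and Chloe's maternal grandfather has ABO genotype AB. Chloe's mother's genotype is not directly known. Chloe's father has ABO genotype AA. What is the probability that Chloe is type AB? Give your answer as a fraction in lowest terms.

1/4

Chloe's mother's ABO genotype from OO × AB: 1/2 AO, 1/2 BO.
Crossing each possibility with the father AA and summing P(type AB): 1/2·0 + 1/2·1/2 = 1/4.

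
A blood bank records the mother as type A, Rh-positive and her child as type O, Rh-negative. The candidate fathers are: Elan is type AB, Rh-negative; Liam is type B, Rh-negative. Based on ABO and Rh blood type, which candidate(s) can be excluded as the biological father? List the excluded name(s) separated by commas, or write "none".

A candidate is excluded only if no genotype consistent with his phenotype could produce a type O, Rh-negative child with a type A, Rh-positive mother.
Elan (type AB, Rh-): no genotype consistent with that phenotype can produce a type-O Rh- child with a type-A mother.

Elan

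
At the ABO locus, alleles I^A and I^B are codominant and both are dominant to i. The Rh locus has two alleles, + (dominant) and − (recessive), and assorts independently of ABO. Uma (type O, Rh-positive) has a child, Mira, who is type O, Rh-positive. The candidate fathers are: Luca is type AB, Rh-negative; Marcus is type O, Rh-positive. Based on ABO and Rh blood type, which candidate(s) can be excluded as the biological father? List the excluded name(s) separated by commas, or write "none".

A candidate is excluded only if no genotype consistent with his phenotype could produce a type O, Rh-positive child with a type O, Rh-positive mother.
Luca (type AB, Rh-): no genotype consistent with that phenotype can produce a type-O Rh+ child with a type-O mother.

Luca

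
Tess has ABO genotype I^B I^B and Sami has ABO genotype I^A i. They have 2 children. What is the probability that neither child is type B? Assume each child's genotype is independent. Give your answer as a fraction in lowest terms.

ABO cross I^B I^B × I^A i → 1/2 B, 1/2 AB.
So P(type B) = 1/2 per child.
P(not type B) = 1/2 for one child; (1/2)^2 = 1/4.

1/4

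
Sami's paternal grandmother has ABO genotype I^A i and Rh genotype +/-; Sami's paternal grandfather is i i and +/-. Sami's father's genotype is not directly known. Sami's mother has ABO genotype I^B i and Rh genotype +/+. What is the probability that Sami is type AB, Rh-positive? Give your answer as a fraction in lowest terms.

Sami's father's ABO genotype from I^A i × i i: 1/2 I^A i, 1/2 i i.
Crossing each possibility with the mother I^B i and summing P(type AB): 1/2·1/4 + 1/2·0 = 1/8.
Similarly for Rh via the father's Rh distribution: P(Rh+) = 1.
Independent loci: 1/8 × 1 = 1/8.

1/8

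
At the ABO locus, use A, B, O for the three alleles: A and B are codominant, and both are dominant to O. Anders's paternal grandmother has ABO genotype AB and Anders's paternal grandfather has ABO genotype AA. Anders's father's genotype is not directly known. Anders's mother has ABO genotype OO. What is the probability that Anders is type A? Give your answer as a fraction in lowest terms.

3/4

Anders's father's ABO genotype from AB × AA: 1/2 AA, 1/2 AB.
Crossing each possibility with the mother OO and summing P(type A): 1/2·1 + 1/2·1/2 = 3/4.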